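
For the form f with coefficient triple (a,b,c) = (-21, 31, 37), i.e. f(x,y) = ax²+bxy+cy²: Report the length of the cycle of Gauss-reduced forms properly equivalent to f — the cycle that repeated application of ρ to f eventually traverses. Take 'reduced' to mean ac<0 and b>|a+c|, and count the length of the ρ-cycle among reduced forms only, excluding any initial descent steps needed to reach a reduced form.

D = 4069, ⌊√D⌋ = 63
river: ρ → (37,43,-15)
river: ρ → (-15,47,31)
river: ρ → (31,15,-31)
river: ρ → (-31,47,15)
river: ρ → (15,43,-37)
river: ρ → (-37,31,21)
river: ρ → (21,53,-15)
river: ρ → (-15,37,45)
river: ρ → (45,53,-7)
river: ρ → (-7,59,21)
river: ρ → (21,25,-41)
river: ρ → (-41,57,5)
river: ρ → (5,63,-5)
river: ρ → (-5,57,41)
river: ρ → (41,25,-21)
river: ρ → (-21,59,7)
river: ρ → (7,53,-45)
river: ρ → (-45,37,15)
river: ρ → (15,53,-21)
river: ρ → (-21,31,37)
ρ-cycle length = 20 (tail of 0 descent steps not counted)

20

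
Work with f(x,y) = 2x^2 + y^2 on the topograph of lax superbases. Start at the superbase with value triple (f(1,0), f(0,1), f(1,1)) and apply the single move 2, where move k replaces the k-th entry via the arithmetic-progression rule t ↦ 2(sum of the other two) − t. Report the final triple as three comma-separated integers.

start (2,1,3) = (f(1,0),f(0,1),f(1,1))
replace slot 2: 2·(2+3) − 1 = 9 → (2,9,3)

2,9,3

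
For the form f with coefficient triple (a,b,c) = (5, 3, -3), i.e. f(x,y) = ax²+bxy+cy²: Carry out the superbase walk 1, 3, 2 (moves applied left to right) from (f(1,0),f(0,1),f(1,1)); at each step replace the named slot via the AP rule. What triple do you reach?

start (5,-3,5) = (f(1,0),f(0,1),f(1,1))
replace slot 1: 2·((-3)+5) − 5 = -1 → (-1,-3,5)
replace slot 3: 2·((-1)+(-3)) − 5 = -13 → (-1,-3,-13)
replace slot 2: 2·((-1)+(-13)) − (-3) = -25 → (-1,-25,-13)

-1,-25,-13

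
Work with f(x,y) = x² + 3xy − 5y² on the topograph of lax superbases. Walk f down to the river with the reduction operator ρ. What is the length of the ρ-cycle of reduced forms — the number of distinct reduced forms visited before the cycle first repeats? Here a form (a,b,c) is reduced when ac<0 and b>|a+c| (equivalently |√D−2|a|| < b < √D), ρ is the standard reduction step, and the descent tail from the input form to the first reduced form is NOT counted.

D = 29, ⌊√D⌋ = 5
descent: ρ → (-5,-3,1)
descent: ρ → (1,5,-1)  [lands on river]
river: ρ → (-1,5,1)
ρ-cycle length = 2 (tail of 2 descent steps not counted)

2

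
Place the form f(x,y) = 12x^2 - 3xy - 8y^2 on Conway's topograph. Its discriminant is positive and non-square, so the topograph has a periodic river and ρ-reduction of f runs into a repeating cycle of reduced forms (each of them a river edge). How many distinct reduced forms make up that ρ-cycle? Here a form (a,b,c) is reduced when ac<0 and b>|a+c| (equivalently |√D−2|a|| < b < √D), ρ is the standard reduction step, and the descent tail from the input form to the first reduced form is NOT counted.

D = 393, ⌊√D⌋ = 19
descent: ρ → (-8,19,1)  [lands on river]
river: ρ → (1,19,-8)
river: ρ → (-8,13,7)
river: ρ → (7,15,-6)
river: ρ → (-6,9,13)
river: ρ → (13,17,-2)
river: ρ → (-2,19,4)
river: ρ → (4,13,-14)
river: ρ → (-14,15,3)
river: ρ → (3,15,-14)
river: ρ → (-14,13,4)
river: ρ → (4,19,-2)
river: ρ → (-2,17,13)
river: ρ → (13,9,-6)
river: ρ → (-6,15,7)
river: ρ → (7,13,-8)
ρ-cycle length = 16 (tail of 1 descent step not counted)

16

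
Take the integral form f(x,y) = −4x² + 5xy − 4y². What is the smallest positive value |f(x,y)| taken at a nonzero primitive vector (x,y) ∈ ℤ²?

translate: b→3 (≡-5 mod 8), so (4,-5,4)→(4,3,3)
flip: (4,3,3)→(3,-3,4)
translate: b→3 (≡-3 mod 6), so (3,-3,4)→(3,3,4)
reduced (well bottom): (3,3,4) with a≤c, −a<b≤a
well minimum |f| = |-3| = 3 (negative-definite)

3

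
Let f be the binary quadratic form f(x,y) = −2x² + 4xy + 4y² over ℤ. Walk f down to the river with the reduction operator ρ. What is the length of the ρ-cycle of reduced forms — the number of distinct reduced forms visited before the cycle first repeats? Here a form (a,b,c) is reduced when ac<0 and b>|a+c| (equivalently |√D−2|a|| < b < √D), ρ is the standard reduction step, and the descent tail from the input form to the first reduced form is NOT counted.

D = 48, ⌊√D⌋ = 6
river: ρ → (4,4,-2)
river: ρ → (-2,4,4)
ρ-cycle length = 2 (tail of 0 descent steps not counted)

2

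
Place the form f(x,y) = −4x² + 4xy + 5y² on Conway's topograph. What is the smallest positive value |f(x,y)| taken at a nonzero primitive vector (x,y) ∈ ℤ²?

river: ρ → (5,6,-3)
river: ρ → (-3,6,5)
river: ρ → (5,4,-4)
river: ρ → (-4,4,5)
closes: descent 0, river 4
min |a| on river = 3

3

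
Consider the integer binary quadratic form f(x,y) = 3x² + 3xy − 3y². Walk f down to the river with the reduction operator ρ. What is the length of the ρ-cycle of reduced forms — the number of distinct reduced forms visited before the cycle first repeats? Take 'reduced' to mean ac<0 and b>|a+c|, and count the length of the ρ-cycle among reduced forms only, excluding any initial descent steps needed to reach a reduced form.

D = 45, ⌊√D⌋ = 6
river: ρ → (-3,3,3)
river: ρ → (3,3,-3)
ρ-cycle length = 2 (tail of 0 descent steps not counted)

2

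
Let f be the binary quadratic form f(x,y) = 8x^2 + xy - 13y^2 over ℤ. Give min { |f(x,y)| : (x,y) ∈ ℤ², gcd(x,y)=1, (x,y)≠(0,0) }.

descent: ρ → (-13,-1,8)
descent: ρ → (8,17,-4)  [lands on river]
river: ρ → (-4,15,12)
river: ρ → (12,9,-7)
river: ρ → (-7,19,2)
river: ρ → (2,17,-16)
river: ρ → (-16,15,3)
river: ρ → (3,15,-16)
river: ρ → (-16,17,2)
river: ρ → (2,19,-7)
river: ρ → (-7,9,12)
river: ρ → (12,15,-4)
river: ρ → (-4,17,8)
river: ρ → (8,15,-6)
river: ρ → (-6,9,14)
river: ρ → (14,19,-1)
river: ρ → (-1,19,14)
river: ρ → (14,9,-6)
river: ρ → (-6,15,8)
closes: descent 2, river 18
min |a| on river = 1

1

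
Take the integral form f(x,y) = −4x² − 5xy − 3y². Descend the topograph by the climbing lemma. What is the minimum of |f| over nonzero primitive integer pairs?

translate: b→-3 (≡5 mod 8), so (4,5,3)→(4,-3,2)
flip: (4,-3,2)→(2,3,4)
translate: b→-1 (≡3 mod 4), so (2,3,4)→(2,-1,3)
reduced (well bottom): (2,-1,3) with a≤c, −a<b≤a
well minimum |f| = |-2| = 2 (negative-definite)

2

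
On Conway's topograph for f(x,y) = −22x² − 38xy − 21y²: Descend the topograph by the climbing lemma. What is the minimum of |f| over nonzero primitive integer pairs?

translate: b→-6 (≡38 mod 44), so (22,38,21)→(22,-6,5)
flip: (22,-6,5)→(5,6,22)
translate: b→-4 (≡6 mod 10), so (5,6,22)→(5,-4,21)
reduced (well bottom): (5,-4,21) with a≤c, −a<b≤a
well minimum |f| = |-5| = 5 (negative-definite)

5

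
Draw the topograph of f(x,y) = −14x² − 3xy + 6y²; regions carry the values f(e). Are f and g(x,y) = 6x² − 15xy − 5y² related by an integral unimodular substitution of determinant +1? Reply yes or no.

D₁ = 345, D₂ = 345
river cycle of f (length 10): (6, 15, -5), (-5, 15, 6), (6, 9, -11), (-11, 13, 4), (4, 11, -14), (-14, 17, 1), (1, 17, -14), (-14, 11, 4), (4, 13, -11), (-11, 9, 6)
river cycle of g (length 10): (-5, 15, 6), (6, 9, -11), (-11, 13, 4), (4, 11, -14), (-14, 17, 1), (1, 17, -14), (-14, 11, 4), (4, 13, -11), (-11, 9, 6), (6, 15, -5)
cycles coincide ⇒ equivalent

yes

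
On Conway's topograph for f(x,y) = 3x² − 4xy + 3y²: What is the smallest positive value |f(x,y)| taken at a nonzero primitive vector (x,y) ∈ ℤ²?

translate: b→2 (≡-4 mod 6), so (3,-4,3)→(3,2,2)
flip: (3,2,2)→(2,-2,3)
translate: b→2 (≡-2 mod 4), so (2,-2,3)→(2,2,3)
reduced (well bottom): (2,2,3) with a≤c, −a<b≤a
well minimum = a = 2

2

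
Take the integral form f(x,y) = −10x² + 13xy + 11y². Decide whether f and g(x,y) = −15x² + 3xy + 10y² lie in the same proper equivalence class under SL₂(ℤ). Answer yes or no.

D₁ = 609, D₂ = 609
river cycle of f (length 16): (11, 9, -12), (-12, 15, 8), (8, 17, -10), (-10, 23, 2), (2, 21, -21), (-21, 21, 2), (2, 23, -10), (-10, 17, 8), (8, 15, -12), (-12, 9, 11), … (6 more)
river cycle of g (length 16): (10, 17, -8), (-8, 15, 12), (12, 9, -11), (-11, 13, 10), (10, 7, -14), (-14, 21, 3), (3, 21, -14), (-14, 7, 10), (10, 13, -11), (-11, 9, 12), … (6 more)
cycles differ ⇒ inequivalent

no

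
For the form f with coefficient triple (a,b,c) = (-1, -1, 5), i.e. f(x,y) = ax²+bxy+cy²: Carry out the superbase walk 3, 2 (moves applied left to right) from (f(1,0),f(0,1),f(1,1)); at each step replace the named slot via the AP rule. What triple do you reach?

start (-1,5,3) = (f(1,0),f(0,1),f(1,1))
replace slot 3: 2·((-1)+5) − 3 = 5 → (-1,5,5)
replace slot 2: 2·((-1)+5) − 5 = 3 → (-1,3,5)

-1,3,5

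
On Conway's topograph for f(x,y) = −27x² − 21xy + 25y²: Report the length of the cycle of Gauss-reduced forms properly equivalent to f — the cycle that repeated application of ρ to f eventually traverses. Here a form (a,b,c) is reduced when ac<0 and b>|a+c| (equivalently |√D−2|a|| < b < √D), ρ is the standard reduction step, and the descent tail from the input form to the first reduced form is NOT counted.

D = 3141, ⌊√D⌋ = 56
descent: ρ → (25,21,-27)  [lands on river]
river: ρ → (-27,33,19)
river: ρ → (19,43,-17)
river: ρ → (-17,25,37)
river: ρ → (37,49,-5)
river: ρ → (-5,51,27)
river: ρ → (27,3,-29)
river: ρ → (-29,55,1)
river: ρ → (1,55,-29)
river: ρ → (-29,3,27)
river: ρ → (27,51,-5)
river: ρ → (-5,49,37)
river: ρ → (37,25,-17)
river: ρ → (-17,43,19)
river: ρ → (19,33,-27)
river: ρ → (-27,21,25)
river: ρ → (25,29,-23)
river: ρ → (-23,17,31)
river: ρ → (31,45,-9)
river: ρ → (-9,45,31)
river: ρ → (31,17,-23)
river: ρ → (-23,29,25)
ρ-cycle length = 22 (tail of 1 descent step not counted)

22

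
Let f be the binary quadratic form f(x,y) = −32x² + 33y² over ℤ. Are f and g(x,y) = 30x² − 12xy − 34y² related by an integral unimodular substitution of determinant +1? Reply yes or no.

D₁ = 4224, D₂ = 4224
river cycle of f (length 2): (-32, 64, 1), (1, 64, -32)
river cycle of g (length 6): (-34, 12, 30), (30, 48, -16), (-16, 48, 30), (30, 12, -34), (-34, 56, 8), (8, 56, -34)
cycles differ ⇒ inequivalent

no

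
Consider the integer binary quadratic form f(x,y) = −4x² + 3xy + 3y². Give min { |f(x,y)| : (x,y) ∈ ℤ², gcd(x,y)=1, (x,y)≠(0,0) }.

river: ρ → (3,3,-4)
river: ρ → (-4,5,2)
river: ρ → (2,7,-1)
river: ρ → (-1,7,2)
river: ρ → (2,5,-4)
river: ρ → (-4,3,3)
closes: descent 0, river 6
min |a| on river = 1

1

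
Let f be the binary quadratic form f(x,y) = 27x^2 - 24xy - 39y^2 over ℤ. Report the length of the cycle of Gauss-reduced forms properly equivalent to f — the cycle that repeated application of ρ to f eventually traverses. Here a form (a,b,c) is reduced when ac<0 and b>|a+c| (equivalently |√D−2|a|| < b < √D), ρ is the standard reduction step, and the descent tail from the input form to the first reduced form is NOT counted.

D = 4788, ⌊√D⌋ = 69
descent: ρ → (-39,24,27)  [lands on river]
river: ρ → (27,30,-36)
river: ρ → (-36,42,21)
river: ρ → (21,42,-36)
river: ρ → (-36,30,27)
river: ρ → (27,24,-39)
river: ρ → (-39,54,12)
river: ρ → (12,66,-9)
river: ρ → (-9,60,33)
river: ρ → (33,6,-36)
river: ρ → (-36,66,3)
river: ρ → (3,66,-36)
river: ρ → (-36,6,33)
river: ρ → (33,60,-9)
river: ρ → (-9,66,12)
river: ρ → (12,54,-39)
ρ-cycle length = 16 (tail of 1 descent step not counted)

16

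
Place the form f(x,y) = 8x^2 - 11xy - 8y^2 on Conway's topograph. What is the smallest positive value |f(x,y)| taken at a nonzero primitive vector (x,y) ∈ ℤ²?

descent: ρ → (-8,11,8)  [lands on river]
river: ρ → (8,5,-11)
river: ρ → (-11,17,2)
river: ρ → (2,19,-2)
river: ρ → (-2,17,11)
river: ρ → (11,5,-8)
closes: descent 1, river 6
min |a| on river = 2

2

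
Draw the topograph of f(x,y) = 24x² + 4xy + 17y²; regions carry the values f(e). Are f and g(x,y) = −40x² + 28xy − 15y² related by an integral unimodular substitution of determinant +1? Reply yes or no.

D₁ = -1616, D₂ = -1616
f: flip: (24,4,17)→(17,-4,24)
f: reduced (well bottom): (17,-4,24) with a≤c, −a<b≤a
g is negative-definite; reduce −g:
−g: flip: (40,-28,15)→(15,28,40)
−g: translate: b→-2 (≡28 mod 30), so (15,28,40)→(15,-2,27)
−g: reduced (well bottom): (15,-2,27) with a≤c, −a<b≤a
flip sign back: reduced form of g is (-15,2,-27)
reduced forms (17, -4, 24) vs (-15, 2, -27) ⇒ inequivalent

no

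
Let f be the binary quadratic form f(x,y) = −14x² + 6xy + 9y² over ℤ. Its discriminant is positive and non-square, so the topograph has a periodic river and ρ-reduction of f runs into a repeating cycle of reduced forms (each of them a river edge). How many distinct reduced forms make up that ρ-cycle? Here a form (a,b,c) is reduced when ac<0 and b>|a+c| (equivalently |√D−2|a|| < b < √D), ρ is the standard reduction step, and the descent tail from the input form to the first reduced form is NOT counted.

D = 540, ⌊√D⌋ = 23
river: ρ → (9,12,-11)
river: ρ → (-11,10,10)
river: ρ → (10,10,-11)
river: ρ → (-11,12,9)
river: ρ → (9,6,-14)
river: ρ → (-14,22,1)
river: ρ → (1,22,-14)
river: ρ → (-14,6,9)
ρ-cycle length = 8 (tail of 0 descent steps not counted)

8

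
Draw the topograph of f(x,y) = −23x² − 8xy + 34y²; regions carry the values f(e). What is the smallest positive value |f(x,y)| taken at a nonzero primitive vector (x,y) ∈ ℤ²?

descent: ρ → (34,8,-23)
descent: ρ → (-23,38,19)  [lands on river]
river: ρ → (19,38,-23)
river: ρ → (-23,54,3)
river: ρ → (3,54,-23)
closes: descent 2, river 4
min |a| on river = 3

3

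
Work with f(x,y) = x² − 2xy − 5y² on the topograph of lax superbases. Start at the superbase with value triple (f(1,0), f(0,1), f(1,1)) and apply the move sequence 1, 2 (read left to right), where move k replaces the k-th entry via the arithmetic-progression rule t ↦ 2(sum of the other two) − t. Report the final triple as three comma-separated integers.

start (1,-5,-6) = (f(1,0),f(0,1),f(1,1))
replace slot 1: 2·((-5)+(-6)) − 1 = -23 → (-23,-5,-6)
replace slot 2: 2·((-23)+(-6)) − (-5) = -53 → (-23,-53,-6)

-23,-53,-6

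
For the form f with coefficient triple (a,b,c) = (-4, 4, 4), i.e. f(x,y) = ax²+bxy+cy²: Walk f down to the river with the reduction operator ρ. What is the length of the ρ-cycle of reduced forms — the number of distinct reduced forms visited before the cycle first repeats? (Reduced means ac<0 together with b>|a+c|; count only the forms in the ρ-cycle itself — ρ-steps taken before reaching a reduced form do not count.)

D = 80, ⌊√D⌋ = 8
river: ρ → (4,4,-4)
river: ρ → (-4,4,4)
ρ-cycle length = 2 (tail of 0 descent steps not counted)

2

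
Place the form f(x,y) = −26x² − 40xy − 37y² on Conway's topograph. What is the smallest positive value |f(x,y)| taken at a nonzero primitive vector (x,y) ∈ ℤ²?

translate: b→-12 (≡40 mod 52), so (26,40,37)→(26,-12,23)
flip: (26,-12,23)→(23,12,26)
reduced (well bottom): (23,12,26) with a≤c, −a<b≤a
well minimum |f| = |-23| = 23 (negative-definite)

23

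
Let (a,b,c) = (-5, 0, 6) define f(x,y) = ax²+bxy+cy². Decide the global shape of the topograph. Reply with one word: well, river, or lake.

D = b²−4ac = 0² − 4·(-5)·6 = 120
D > 0 non-square ⇒ indefinite ⇒ periodic river

river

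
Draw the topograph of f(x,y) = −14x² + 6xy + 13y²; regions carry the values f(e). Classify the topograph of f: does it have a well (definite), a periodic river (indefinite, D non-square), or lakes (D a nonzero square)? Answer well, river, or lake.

D = b²−4ac = 6² − 4·(-14)·13 = 764
D > 0 non-square ⇒ indefinite ⇒ periodic river

river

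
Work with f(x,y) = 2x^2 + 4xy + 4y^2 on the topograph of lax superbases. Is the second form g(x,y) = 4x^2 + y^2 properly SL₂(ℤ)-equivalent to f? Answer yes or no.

D₁ = -16, D₂ = -16
f: translate: b→0 (≡4 mod 4), so (2,4,4)→(2,0,2)
f: reduced (well bottom): (2,0,2) with a≤c, −a<b≤a
g: flip: (4,0,1)→(1,0,4)
g: reduced (well bottom): (1,0,4) with a≤c, −a<b≤a
reduced forms (2, 0, 2) vs (1, 0, 4) ⇒ inequivalent

no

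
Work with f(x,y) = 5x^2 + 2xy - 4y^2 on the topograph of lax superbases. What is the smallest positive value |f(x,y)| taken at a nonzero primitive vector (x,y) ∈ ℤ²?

river: ρ → (-4,6,3)
river: ρ → (3,6,-4)
river: ρ → (-4,2,5)
river: ρ → (5,8,-1)
river: ρ → (-1,8,5)
river: ρ → (5,2,-4)
closes: descent 0, river 6
min |a| on river = 1

1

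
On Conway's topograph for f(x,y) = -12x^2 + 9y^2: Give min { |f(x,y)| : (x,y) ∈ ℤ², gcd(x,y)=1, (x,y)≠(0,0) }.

descent: ρ → (9,18,-3)  [lands on river]
river: ρ → (-3,18,9)
closes: descent 1, river 2
min |a| on river = 3

3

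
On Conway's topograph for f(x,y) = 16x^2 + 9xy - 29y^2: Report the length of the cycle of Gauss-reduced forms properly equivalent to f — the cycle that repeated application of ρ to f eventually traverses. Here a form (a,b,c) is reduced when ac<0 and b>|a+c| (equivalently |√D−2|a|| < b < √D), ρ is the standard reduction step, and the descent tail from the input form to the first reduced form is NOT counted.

D = 1937, ⌊√D⌋ = 44
descent: ρ → (-29,-9,16)
descent: ρ → (16,41,-4)  [lands on river]
river: ρ → (-4,39,26)
river: ρ → (26,13,-17)
river: ρ → (-17,21,22)
river: ρ → (22,23,-16)
river: ρ → (-16,41,4)
river: ρ → (4,39,-26)
river: ρ → (-26,13,17)
river: ρ → (17,21,-22)
river: ρ → (-22,23,16)
ρ-cycle length = 10 (tail of 2 descent steps not counted)

10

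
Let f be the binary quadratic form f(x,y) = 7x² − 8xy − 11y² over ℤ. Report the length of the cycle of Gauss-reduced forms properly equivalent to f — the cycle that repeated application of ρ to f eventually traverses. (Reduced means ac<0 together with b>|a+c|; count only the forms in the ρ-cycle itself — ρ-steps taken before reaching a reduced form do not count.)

D = 372, ⌊√D⌋ = 19
descent: ρ → (-11,8,7)  [lands on river]
river: ρ → (7,6,-12)
river: ρ → (-12,18,1)
river: ρ → (1,18,-12)
river: ρ → (-12,6,7)
river: ρ → (7,8,-11)
river: ρ → (-11,14,4)
river: ρ → (4,18,-3)
river: ρ → (-3,18,4)
river: ρ → (4,14,-11)
ρ-cycle length = 10 (tail of 1 descent step not counted)

10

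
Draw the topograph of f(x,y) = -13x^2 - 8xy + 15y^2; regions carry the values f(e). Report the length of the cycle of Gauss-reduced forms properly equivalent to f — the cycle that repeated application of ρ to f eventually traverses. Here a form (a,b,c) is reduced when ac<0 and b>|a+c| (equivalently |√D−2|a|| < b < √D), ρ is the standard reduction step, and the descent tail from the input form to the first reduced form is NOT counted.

D = 844, ⌊√D⌋ = 29
descent: ρ → (15,8,-13)  [lands on river]
river: ρ → (-13,18,10)
river: ρ → (10,22,-9)
river: ρ → (-9,14,18)
river: ρ → (18,22,-5)
river: ρ → (-5,28,3)
river: ρ → (3,26,-14)
river: ρ → (-14,2,15)
river: ρ → (15,28,-1)
river: ρ → (-1,28,15)
river: ρ → (15,2,-14)
river: ρ → (-14,26,3)
river: ρ → (3,28,-5)
river: ρ → (-5,22,18)
river: ρ → (18,14,-9)
river: ρ → (-9,22,10)
river: ρ → (10,18,-13)
river: ρ → (-13,8,15)
river: ρ → (15,22,-6)
river: ρ → (-6,26,7)
river: ρ → (7,16,-21)
river: ρ → (-21,26,2)
river: ρ → (2,26,-21)
river: ρ → (-21,16,7)
river: ρ → (7,26,-6)
river: ρ → (-6,22,15)
ρ-cycle length = 26 (tail of 1 descent step not counted)

26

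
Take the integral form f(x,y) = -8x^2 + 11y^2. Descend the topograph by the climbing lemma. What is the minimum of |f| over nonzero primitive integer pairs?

descent: ρ → (11,0,-8)
descent: ρ → (-8,16,3)  [lands on river]
river: ρ → (3,14,-13)
river: ρ → (-13,12,4)
river: ρ → (4,12,-13)
river: ρ → (-13,14,3)
river: ρ → (3,16,-8)
closes: descent 2, river 6
min |a| on river = 3

3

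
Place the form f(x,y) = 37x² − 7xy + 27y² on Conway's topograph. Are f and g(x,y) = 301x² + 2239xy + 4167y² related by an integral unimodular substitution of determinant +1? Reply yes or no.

D₁ = -3947, D₂ = -3947
f: flip: (37,-7,27)→(27,7,37)
f: reduced (well bottom): (27,7,37) with a≤c, −a<b≤a
g: translate: b→-169 (≡2239 mod 602), so (301,2239,4167)→(301,-169,27)
g: flip: (301,-169,27)→(27,169,301)
g: translate: b→7 (≡169 mod 54), so (27,169,301)→(27,7,37)
g: reduced (well bottom): (27,7,37) with a≤c, −a<b≤a
reduced forms (27, 7, 37) vs (27, 7, 37) ⇒ equivalent

yes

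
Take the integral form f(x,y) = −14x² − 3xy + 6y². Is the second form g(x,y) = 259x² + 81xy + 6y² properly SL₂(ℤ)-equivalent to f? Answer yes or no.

D₁ = 345, D₂ = 345
river cycle of f (length 10): (6, 15, -5), (-5, 15, 6), (6, 9, -11), (-11, 13, 4), (4, 11, -14), (-14, 17, 1), (1, 17, -14), (-14, 11, 4), (4, 13, -11), (-11, 9, 6)
river cycle of g (length 10): (6, 15, -5), (-5, 15, 6), (6, 9, -11), (-11, 13, 4), (4, 11, -14), (-14, 17, 1), (1, 17, -14), (-14, 11, 4), (4, 13, -11), (-11, 9, 6)
cycles coincide ⇒ equivalent

yes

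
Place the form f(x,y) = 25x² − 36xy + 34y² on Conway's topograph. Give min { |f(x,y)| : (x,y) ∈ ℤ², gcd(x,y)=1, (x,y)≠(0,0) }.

translate: b→14 (≡-36 mod 50), so (25,-36,34)→(25,14,23)
flip: (25,14,23)→(23,-14,25)
reduced (well bottom): (23,-14,25) with a≤c, −a<b≤a
well minimum = a = 23

23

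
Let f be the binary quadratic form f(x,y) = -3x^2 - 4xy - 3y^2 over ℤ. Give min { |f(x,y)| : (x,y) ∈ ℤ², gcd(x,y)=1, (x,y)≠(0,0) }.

translate: b→-2 (≡4 mod 6), so (3,4,3)→(3,-2,2)
flip: (3,-2,2)→(2,2,3)
reduced (well bottom): (2,2,3) with a≤c, −a<b≤a
well minimum |f| = |-2| = 2 (negative-definite)

2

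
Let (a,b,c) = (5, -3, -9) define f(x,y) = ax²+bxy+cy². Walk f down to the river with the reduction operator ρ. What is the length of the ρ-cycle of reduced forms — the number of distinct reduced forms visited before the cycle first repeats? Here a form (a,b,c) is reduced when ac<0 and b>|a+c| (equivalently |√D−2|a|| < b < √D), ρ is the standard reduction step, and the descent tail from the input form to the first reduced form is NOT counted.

D = 189, ⌊√D⌋ = 13
descent: ρ → (-9,3,5)
descent: ρ → (5,7,-7)  [lands on river]
river: ρ → (-7,7,5)
river: ρ → (5,13,-1)
river: ρ → (-1,13,5)
ρ-cycle length = 4 (tail of 2 descent steps not counted)

4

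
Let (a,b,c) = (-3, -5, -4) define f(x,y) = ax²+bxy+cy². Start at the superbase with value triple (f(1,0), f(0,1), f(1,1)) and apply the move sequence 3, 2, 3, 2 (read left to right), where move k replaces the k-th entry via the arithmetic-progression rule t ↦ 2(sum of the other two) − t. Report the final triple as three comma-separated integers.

start (-3,-4,-12) = (f(1,0),f(0,1),f(1,1))
replace slot 3: 2·((-3)+(-4)) − (-12) = -2 → (-3,-4,-2)
replace slot 2: 2·((-3)+(-2)) − (-4) = -6 → (-3,-6,-2)
replace slot 3: 2·((-3)+(-6)) − (-2) = -16 → (-3,-6,-16)
replace slot 2: 2·((-3)+(-16)) − (-6) = -32 → (-3,-32,-16)

-3,-32,-16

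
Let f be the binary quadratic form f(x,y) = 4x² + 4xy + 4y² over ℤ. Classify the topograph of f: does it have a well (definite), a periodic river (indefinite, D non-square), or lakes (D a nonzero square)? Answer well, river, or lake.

D = b²−4ac = 4² − 4·4·4 = -48
D < 0 ⇒ definite ⇒ every region one sign ⇒ single well

well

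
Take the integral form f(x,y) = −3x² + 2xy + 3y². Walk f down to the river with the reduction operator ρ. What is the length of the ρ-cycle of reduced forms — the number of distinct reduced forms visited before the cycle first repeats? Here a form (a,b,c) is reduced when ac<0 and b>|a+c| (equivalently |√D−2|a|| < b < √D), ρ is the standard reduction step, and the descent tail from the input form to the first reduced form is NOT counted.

D = 40, ⌊√D⌋ = 6
river: ρ → (3,4,-2)
river: ρ → (-2,4,3)
river: ρ → (3,2,-3)
river: ρ → (-3,4,2)
river: ρ → (2,4,-3)
river: ρ → (-3,2,3)
ρ-cycle length = 6 (tail of 0 descent steps not counted)

6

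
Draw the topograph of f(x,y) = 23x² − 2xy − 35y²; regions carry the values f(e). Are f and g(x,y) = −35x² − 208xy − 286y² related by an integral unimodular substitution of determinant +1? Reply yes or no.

D₁ = 3224, D₂ = 3224
river cycle of f (length 14): (23, 44, -14), (-14, 40, 29), (29, 18, -25), (-25, 32, 22), (22, 56, -1), (-1, 56, 22), (22, 32, -25), (-25, 18, 29), (29, 40, -14), (-14, 44, 23), … (4 more)
river cycle of g (length 14): (23, 44, -14), (-14, 40, 29), (29, 18, -25), (-25, 32, 22), (22, 56, -1), (-1, 56, 22), (22, 32, -25), (-25, 18, 29), (29, 40, -14), (-14, 44, 23), … (4 more)
cycles coincide ⇒ equivalent

yes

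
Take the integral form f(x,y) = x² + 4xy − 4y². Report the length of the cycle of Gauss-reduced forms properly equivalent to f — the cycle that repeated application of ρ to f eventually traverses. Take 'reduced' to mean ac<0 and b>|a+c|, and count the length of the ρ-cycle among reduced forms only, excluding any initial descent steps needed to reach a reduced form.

D = 32, ⌊√D⌋ = 5
river: ρ → (-4,4,1)
river: ρ → (1,4,-4)
ρ-cycle length = 2 (tail of 0 descent steps not counted)

2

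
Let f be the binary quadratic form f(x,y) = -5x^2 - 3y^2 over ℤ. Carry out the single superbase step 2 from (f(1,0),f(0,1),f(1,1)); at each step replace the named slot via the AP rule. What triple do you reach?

start (-5,-3,-8) = (f(1,0),f(0,1),f(1,1))
replace slot 2: 2·((-5)+(-8)) − (-3) = -23 → (-5,-23,-8)

-5,-23,-8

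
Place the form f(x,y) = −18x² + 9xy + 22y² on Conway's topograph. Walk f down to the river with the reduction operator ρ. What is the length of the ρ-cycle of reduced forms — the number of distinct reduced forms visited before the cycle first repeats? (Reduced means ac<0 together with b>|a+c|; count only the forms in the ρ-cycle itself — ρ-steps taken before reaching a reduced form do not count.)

D = 1665, ⌊√D⌋ = 40
river: ρ → (22,35,-5)
river: ρ → (-5,35,22)
river: ρ → (22,9,-18)
river: ρ → (-18,27,13)
river: ρ → (13,25,-20)
river: ρ → (-20,15,18)
river: ρ → (18,21,-17)
river: ρ → (-17,13,22)
river: ρ → (22,31,-8)
river: ρ → (-8,33,18)
river: ρ → (18,39,-2)
river: ρ → (-2,37,37)
river: ρ → (37,37,-2)
river: ρ → (-2,39,18)
river: ρ → (18,33,-8)
river: ρ → (-8,31,22)
river: ρ → (22,13,-17)
river: ρ → (-17,21,18)
river: ρ → (18,15,-20)
river: ρ → (-20,25,13)
river: ρ → (13,27,-18)
river: ρ → (-18,9,22)
ρ-cycle length = 22 (tail of 0 descent steps not counted)

22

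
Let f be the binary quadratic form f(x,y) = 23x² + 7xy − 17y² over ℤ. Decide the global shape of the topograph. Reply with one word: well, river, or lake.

D = b²−4ac = 7² − 4·23·(-17) = 1613
D > 0 non-square ⇒ indefinite ⇒ periodic river

river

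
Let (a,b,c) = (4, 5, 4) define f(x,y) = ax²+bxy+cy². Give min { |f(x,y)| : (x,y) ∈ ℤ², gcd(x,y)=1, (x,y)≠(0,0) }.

translate: b→-3 (≡5 mod 8), so (4,5,4)→(4,-3,3)
flip: (4,-3,3)→(3,3,4)
reduced (well bottom): (3,3,4) with a≤c, −a<b≤a
well minimum = a = 3

3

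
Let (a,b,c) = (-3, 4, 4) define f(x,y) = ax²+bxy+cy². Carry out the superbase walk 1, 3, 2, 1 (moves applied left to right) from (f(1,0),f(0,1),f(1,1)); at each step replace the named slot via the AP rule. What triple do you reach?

start (-3,4,5) = (f(1,0),f(0,1),f(1,1))
replace slot 1: 2·(4+5) − (-3) = 21 → (21,4,5)
replace slot 3: 2·(21+4) − 5 = 45 → (21,4,45)
replace slot 2: 2·(21+45) − 4 = 128 → (21,128,45)
replace slot 1: 2·(128+45) − 21 = 325 → (325,128,45)

325,128,45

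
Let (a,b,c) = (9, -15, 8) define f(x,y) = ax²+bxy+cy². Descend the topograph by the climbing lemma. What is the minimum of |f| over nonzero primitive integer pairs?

translate: b→3 (≡-15 mod 18), so (9,-15,8)→(9,3,2)
flip: (9,3,2)→(2,-3,9)
translate: b→1 (≡-3 mod 4), so (2,-3,9)→(2,1,8)
reduced (well bottom): (2,1,8) with a≤c, −a<b≤a
well minimum = a = 2

2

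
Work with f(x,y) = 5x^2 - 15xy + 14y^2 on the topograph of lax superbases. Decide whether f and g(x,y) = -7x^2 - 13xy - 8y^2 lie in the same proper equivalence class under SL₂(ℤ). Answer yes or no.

D₁ = -55, D₂ = -55
f: translate: b→5 (≡-15 mod 10), so (5,-15,14)→(5,5,4)
f: flip: (5,5,4)→(4,-5,5)
f: translate: b→3 (≡-5 mod 8), so (4,-5,5)→(4,3,4)
f: reduced (well bottom): (4,3,4) with a≤c, −a<b≤a
g is negative-definite; reduce −g:
−g: translate: b→-1 (≡13 mod 14), so (7,13,8)→(7,-1,2)
−g: flip: (7,-1,2)→(2,1,7)
−g: reduced (well bottom): (2,1,7) with a≤c, −a<b≤a
flip sign back: reduced form of g is (-2,-1,-7)
reduced forms (4, 3, 4) vs (-2, -1, -7) ⇒ inequivalent

no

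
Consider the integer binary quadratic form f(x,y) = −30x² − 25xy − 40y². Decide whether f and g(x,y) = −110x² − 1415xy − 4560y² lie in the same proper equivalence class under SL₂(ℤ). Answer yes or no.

D₁ = -4175, D₂ = -4175
f is negative-definite; reduce −f:
−f: reduced (well bottom): (30,25,40) with a≤c, −a<b≤a
flip sign back: reduced form of f is (-30,-25,-40)
g is negative-definite; reduce −g:
−g: translate: b→95 (≡1415 mod 220), so (110,1415,4560)→(110,95,30)
−g: flip: (110,95,30)→(30,-95,110)
−g: translate: b→25 (≡-95 mod 60), so (30,-95,110)→(30,25,40)
−g: reduced (well bottom): (30,25,40) with a≤c, −a<b≤a
flip sign back: reduced form of g is (-30,-25,-40)
reduced forms (-30, -25, -40) vs (-30, -25, -40) ⇒ equivalent

yes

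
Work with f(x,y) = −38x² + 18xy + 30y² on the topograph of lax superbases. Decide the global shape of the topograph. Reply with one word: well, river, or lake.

D = b²−4ac = 18² − 4·(-38)·30 = 4884
D > 0 non-square ⇒ indefinite ⇒ periodic river

river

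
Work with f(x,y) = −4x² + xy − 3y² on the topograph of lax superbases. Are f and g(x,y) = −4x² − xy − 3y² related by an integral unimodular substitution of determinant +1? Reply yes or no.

D₁ = -47, D₂ = -47
f is negative-definite; reduce −f:
−f: flip: (4,-1,3)→(3,1,4)
−f: reduced (well bottom): (3,1,4) with a≤c, −a<b≤a
flip sign back: reduced form of f is (-3,-1,-4)
g is negative-definite; reduce −g:
−g: flip: (4,1,3)→(3,-1,4)
−g: reduced (well bottom): (3,-1,4) with a≤c, −a<b≤a
flip sign back: reduced form of g is (-3,1,-4)
reduced forms (-3, -1, -4) vs (-3, 1, -4) ⇒ inequivalent

no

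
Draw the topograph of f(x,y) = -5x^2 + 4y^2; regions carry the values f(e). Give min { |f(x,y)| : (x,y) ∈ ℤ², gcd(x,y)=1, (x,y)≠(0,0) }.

descent: ρ → (4,8,-1)  [lands on river]
river: ρ → (-1,8,4)
closes: descent 1, river 2
min |a| on river = 1

1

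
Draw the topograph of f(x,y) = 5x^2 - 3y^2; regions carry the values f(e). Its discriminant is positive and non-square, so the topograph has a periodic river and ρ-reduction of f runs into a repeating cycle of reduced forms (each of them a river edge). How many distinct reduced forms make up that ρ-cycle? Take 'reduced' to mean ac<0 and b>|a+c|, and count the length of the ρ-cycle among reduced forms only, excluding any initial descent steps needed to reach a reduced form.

D = 60, ⌊√D⌋ = 7
descent: ρ → (-3,6,2)  [lands on river]
river: ρ → (2,6,-3)
ρ-cycle length = 2 (tail of 1 descent step not counted)

2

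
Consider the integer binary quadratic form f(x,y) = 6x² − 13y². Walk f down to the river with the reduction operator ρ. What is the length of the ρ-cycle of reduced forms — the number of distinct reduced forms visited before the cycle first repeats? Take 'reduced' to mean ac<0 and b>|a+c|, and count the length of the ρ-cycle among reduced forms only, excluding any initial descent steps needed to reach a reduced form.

D = 312, ⌊√D⌋ = 17
descent: ρ → (-13,0,6)
descent: ρ → (6,12,-7)  [lands on river]
river: ρ → (-7,16,2)
river: ρ → (2,16,-7)
river: ρ → (-7,12,6)
ρ-cycle length = 4 (tail of 2 descent steps not counted)

4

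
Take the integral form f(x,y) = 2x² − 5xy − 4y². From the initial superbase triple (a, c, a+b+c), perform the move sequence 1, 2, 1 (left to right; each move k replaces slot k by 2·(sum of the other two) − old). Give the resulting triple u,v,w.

start (2,-4,-7) = (f(1,0),f(0,1),f(1,1))
replace slot 1: 2·((-4)+(-7)) − 2 = -24 → (-24,-4,-7)
replace slot 2: 2·((-24)+(-7)) − (-4) = -58 → (-24,-58,-7)
replace slot 1: 2·((-58)+(-7)) − (-24) = -106 → (-106,-58,-7)

-106,-58,-7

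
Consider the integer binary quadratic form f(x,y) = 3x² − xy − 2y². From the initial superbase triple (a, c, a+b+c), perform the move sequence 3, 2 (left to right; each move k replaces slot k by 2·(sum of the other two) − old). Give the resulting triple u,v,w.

start (3,-2,0) = (f(1,0),f(0,1),f(1,1))
replace slot 3: 2·(3+(-2)) − 0 = 2 → (3,-2,2)
replace slot 2: 2·(3+2) − (-2) = 12 → (3,12,2)

3,12,2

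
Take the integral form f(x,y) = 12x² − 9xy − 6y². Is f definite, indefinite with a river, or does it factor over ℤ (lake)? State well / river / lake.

D = b²−4ac = (-9)² − 4·12·(-6) = 369
D > 0 non-square ⇒ indefinite ⇒ periodic river

river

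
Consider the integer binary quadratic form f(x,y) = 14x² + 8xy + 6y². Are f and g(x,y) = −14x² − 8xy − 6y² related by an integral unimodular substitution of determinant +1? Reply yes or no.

D₁ = -272, D₂ = -272
f: flip: (14,8,6)→(6,-8,14)
f: translate: b→4 (≡-8 mod 12), so (6,-8,14)→(6,4,12)
f: reduced (well bottom): (6,4,12) with a≤c, −a<b≤a
g is negative-definite; reduce −g:
−g: flip: (14,8,6)→(6,-8,14)
−g: translate: b→4 (≡-8 mod 12), so (6,-8,14)→(6,4,12)
−g: reduced (well bottom): (6,4,12) with a≤c, −a<b≤a
flip sign back: reduced form of g is (-6,-4,-12)
reduced forms (6, 4, 12) vs (-6, -4, -12) ⇒ inequivalent

no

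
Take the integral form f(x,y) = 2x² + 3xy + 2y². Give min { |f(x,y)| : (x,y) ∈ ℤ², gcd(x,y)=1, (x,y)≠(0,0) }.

translate: b→-1 (≡3 mod 4), so (2,3,2)→(2,-1,1)
flip: (2,-1,1)→(1,1,2)
reduced (well bottom): (1,1,2) with a≤c, −a<b≤a
well minimum = a = 1

1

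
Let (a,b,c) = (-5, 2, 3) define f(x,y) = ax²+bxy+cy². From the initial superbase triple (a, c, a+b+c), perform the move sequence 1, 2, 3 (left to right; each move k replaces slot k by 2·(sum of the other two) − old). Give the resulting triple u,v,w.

start (-5,3,0) = (f(1,0),f(0,1),f(1,1))
replace slot 1: 2·(3+0) − (-5) = 11 → (11,3,0)
replace slot 2: 2·(11+0) − 3 = 19 → (11,19,0)
replace slot 3: 2·(11+19) − 0 = 60 → (11,19,60)

11,19,60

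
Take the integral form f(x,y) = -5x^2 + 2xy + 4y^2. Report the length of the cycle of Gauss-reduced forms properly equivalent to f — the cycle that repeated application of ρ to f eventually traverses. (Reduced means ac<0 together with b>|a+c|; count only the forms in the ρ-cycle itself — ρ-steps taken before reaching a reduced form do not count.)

D = 84, ⌊√D⌋ = 9
river: ρ → (4,6,-3)
river: ρ → (-3,6,4)
river: ρ → (4,2,-5)
river: ρ → (-5,8,1)
river: ρ → (1,8,-5)
river: ρ → (-5,2,4)
ρ-cycle length = 6 (tail of 0 descent steps not counted)

6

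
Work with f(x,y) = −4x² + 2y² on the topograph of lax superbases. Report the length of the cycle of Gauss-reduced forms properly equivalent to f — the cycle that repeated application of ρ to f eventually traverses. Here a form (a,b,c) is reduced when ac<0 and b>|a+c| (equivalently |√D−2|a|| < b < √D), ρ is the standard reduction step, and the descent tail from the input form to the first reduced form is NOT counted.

D = 32, ⌊√D⌋ = 5
descent: ρ → (2,4,-2)  [lands on river]
river: ρ → (-2,4,2)
ρ-cycle length = 2 (tail of 1 descent step not counted)

2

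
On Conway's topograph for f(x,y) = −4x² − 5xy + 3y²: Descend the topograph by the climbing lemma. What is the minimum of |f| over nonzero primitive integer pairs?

descent: ρ → (3,5,-4)  [lands on river]
river: ρ → (-4,3,4)
river: ρ → (4,5,-3)
river: ρ → (-3,7,2)
river: ρ → (2,5,-6)
river: ρ → (-6,7,1)
river: ρ → (1,7,-6)
river: ρ → (-6,5,2)
river: ρ → (2,7,-3)
river: ρ → (-3,5,4)
river: ρ → (4,3,-4)
river: ρ → (-4,5,3)
river: ρ → (3,7,-2)
river: ρ → (-2,5,6)
river: ρ → (6,7,-1)
river: ρ → (-1,7,6)
river: ρ → (6,5,-2)
river: ρ → (-2,7,3)
closes: descent 1, river 18
min |a| on river = 1

1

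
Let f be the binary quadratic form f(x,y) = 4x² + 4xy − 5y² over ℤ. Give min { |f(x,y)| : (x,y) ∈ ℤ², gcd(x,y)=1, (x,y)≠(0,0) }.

river: ρ → (-5,6,3)
river: ρ → (3,6,-5)
river: ρ → (-5,4,4)
river: ρ → (4,4,-5)
closes: descent 0, river 4
min |a| on river = 3

3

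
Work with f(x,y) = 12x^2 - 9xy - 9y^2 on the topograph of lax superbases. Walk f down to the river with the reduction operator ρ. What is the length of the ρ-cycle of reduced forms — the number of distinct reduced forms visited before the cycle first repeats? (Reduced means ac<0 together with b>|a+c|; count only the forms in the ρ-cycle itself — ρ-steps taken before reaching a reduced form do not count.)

D = 513, ⌊√D⌋ = 22
descent: ρ → (-9,9,12)  [lands on river]
river: ρ → (12,15,-6)
river: ρ → (-6,21,3)
river: ρ → (3,21,-6)
river: ρ → (-6,15,12)
river: ρ → (12,9,-9)
ρ-cycle length = 6 (tail of 1 descent step not counted)

6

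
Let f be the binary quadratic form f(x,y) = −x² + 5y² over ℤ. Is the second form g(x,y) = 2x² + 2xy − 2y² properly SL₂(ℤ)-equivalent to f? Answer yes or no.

D₁ = 20, D₂ = 20
river cycle of f (length 2): (-1, 4, 1), (1, 4, -1)
river cycle of g (length 2): (-2, 2, 2), (2, 2, -2)
cycles differ ⇒ inequivalent

no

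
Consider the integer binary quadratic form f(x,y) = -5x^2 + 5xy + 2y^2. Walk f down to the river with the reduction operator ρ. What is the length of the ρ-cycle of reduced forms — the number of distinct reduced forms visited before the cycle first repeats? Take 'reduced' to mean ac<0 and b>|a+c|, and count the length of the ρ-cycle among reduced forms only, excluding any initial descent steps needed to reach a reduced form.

D = 65, ⌊√D⌋ = 8
river: ρ → (2,7,-2)
river: ρ → (-2,5,5)
river: ρ → (5,5,-2)
river: ρ → (-2,7,2)
river: ρ → (2,5,-5)
river: ρ → (-5,5,2)
ρ-cycle length = 6 (tail of 0 descent steps not counted)

6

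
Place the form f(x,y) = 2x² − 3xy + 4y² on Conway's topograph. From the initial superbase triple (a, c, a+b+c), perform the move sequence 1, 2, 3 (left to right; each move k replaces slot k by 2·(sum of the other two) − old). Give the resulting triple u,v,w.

start (2,4,3) = (f(1,0),f(0,1),f(1,1))
replace slot 1: 2·(4+3) − 2 = 12 → (12,4,3)
replace slot 2: 2·(12+3) − 4 = 26 → (12,26,3)
replace slot 3: 2·(12+26) − 3 = 73 → (12,26,73)

12,26,73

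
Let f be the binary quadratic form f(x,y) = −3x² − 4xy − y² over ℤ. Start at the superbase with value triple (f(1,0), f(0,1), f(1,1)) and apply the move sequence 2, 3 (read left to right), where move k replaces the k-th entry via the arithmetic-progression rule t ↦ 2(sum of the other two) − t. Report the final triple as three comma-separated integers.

start (-3,-1,-8) = (f(1,0),f(0,1),f(1,1))
replace slot 2: 2·((-3)+(-8)) − (-1) = -21 → (-3,-21,-8)
replace slot 3: 2·((-3)+(-21)) − (-8) = -40 → (-3,-21,-40)

-3,-21,-40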